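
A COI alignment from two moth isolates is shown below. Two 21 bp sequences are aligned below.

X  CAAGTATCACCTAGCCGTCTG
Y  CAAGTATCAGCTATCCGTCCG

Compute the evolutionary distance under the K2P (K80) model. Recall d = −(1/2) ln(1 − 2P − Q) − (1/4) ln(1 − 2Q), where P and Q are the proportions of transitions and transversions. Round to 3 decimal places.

Of 21 sites, 1 differences are transitions and 2 are transversions, so P = 1/21 ≈ 0.047619 and Q = 2/21 ≈ 0.095238.
Under the Kimura two-parameter model, d = −½ ln(1 − 2P − Q) − ¼ ln(1 − 2Q).
1 − 2P − Q = 0.809524, giving −½ ln(0.809524) = 0.105654.
1 − 2Q = 0.809524, giving −¼ ln(0.809524) = 0.052827.
d = 0.105654 + 0.052827 = 0.158481.

0.158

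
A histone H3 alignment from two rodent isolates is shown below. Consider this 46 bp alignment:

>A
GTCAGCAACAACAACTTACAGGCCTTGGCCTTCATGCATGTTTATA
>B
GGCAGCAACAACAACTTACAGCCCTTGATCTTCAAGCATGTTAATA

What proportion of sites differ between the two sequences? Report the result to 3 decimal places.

0.130

The sequences differ at 6 of 46 positions (sites 2, 22, 28, 29, 35, 43).
p = 6/46 = 0.130434… ≈ 0.130 (to 3 d.p.).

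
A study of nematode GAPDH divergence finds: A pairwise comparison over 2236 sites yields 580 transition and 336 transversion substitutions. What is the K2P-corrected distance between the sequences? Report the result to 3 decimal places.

0.642

P = 580/2236 ≈ 0.259392 and Q = 336/2236 ≈ 0.150268.
Under the Kimura two-parameter model, d = −½ ln(1 − 2P − Q) − ¼ ln(1 − 2Q).
1 − 2P − Q = 0.330948, giving −½ ln(0.330948) = 0.552897.
1 − 2Q = 0.699464, giving −¼ ln(0.699464) = 0.089360.
d = 0.552897 + 0.089360 = 0.642257.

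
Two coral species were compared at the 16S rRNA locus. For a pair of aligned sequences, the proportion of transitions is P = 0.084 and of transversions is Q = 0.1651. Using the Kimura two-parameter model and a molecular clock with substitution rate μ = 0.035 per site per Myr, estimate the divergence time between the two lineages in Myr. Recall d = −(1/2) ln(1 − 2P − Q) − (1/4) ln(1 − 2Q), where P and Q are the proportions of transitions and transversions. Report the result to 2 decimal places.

Under the Kimura two-parameter model, d = −½ ln(1 − 2P − Q) − ¼ ln(1 − 2Q).
1 − 2P − Q = 0.6669, giving −½ ln(0.6669) = 0.202558.
1 − 2Q = 0.6698, giving −¼ ln(0.6698) = 0.100194.
d = 0.202558 + 0.100194 = 0.302752.
Under a molecular clock d = 2μt, so t = d/(2μ) = 0.302752 / (2 × 0.035) = 4.33 Myr.

4.33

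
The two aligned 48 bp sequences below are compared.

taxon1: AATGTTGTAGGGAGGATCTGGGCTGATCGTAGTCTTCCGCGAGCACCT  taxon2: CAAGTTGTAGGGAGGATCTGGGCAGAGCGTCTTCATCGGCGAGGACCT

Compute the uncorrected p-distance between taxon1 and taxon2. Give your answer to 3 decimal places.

0.188

The sequences differ at 9 of 48 positions (sites 1, 3, 24, 27, 31, 32, 35, 38, 44).
p = 9/48 = 0.1875 ≈ 0.188 (to 3 d.p.).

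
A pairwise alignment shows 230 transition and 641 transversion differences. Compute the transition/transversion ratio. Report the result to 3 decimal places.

R = 230/641 = 0.358814… ≈ 0.359 (to 3 d.p.).

0.359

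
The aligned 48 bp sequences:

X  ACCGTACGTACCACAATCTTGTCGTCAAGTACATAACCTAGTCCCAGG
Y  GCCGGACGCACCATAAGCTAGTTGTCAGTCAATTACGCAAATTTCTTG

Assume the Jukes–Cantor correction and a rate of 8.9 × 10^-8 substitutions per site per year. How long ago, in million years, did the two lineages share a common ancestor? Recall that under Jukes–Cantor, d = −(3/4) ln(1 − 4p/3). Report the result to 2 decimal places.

The sequences differ at 20 of 48 sites, so p = 20/48 ≈ 0.416667.
d = −(3/4) ln(1 − 4p/3) = −0.75 ln(1 − 0.555556) = −0.75 ln(0.444444)
  = −0.75 × (-0.810931) = 0.608198 substitutions/site.
Under a molecular clock d = 2μt, so t = d/(2μ) = 0.608198 / (2 × 8.9 × 10^-8) = 3.42 million years.

3.42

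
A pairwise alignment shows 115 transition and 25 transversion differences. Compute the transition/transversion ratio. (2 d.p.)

4.60

R = 115/25 = 4.60.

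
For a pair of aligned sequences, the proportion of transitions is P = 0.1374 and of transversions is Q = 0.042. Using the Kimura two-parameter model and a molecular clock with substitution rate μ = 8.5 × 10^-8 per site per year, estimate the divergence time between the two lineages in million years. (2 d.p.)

Under the Kimura two-parameter model, d = −½ ln(1 − 2P − Q) − ¼ ln(1 − 2Q).
1 − 2P − Q = 0.6832, giving −½ ln(0.6832) = 0.190484.
1 − 2Q = 0.916, giving −¼ ln(0.916) = 0.021935.
d = 0.190484 + 0.021935 = 0.212419.
Under a molecular clock d = 2μt, so t = d/(2μ) = 0.212419 / (2 × 8.5 × 10^-8) = 1.25 million years.

1.25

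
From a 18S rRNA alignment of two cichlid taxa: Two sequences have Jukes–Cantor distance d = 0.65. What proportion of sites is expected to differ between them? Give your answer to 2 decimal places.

p = (3/4)(1 − e^(−4d/3)) = 0.75 × (1 − e^(-0.866667)) = 0.75 × (1 − 0.420350) = 0.434738.

0.43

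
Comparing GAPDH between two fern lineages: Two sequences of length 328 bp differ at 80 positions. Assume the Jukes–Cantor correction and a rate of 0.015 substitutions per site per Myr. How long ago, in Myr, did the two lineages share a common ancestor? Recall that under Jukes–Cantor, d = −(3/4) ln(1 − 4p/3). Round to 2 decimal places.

9.83

p = 80/328 ≈ 0.243902.
d = −(3/4) ln(1 − 4p/3) = −0.75 ln(1 − 0.325203) = −0.75 ln(0.674797)
  = −0.75 × (-0.393343) = 0.295007 substitutions/site.
Under a molecular clock d = 2μt, so t = d/(2μ) = 0.295007 / (2 × 0.015) = 9.83 Myr.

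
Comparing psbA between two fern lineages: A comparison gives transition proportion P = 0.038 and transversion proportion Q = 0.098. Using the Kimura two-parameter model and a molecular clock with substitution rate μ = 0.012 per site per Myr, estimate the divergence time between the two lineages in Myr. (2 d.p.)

Under the Kimura two-parameter model, d = −½ ln(1 − 2P − Q) − ¼ ln(1 − 2Q).
1 − 2P − Q = 0.826, giving −½ ln(0.826) = 0.095580.
1 − 2Q = 0.804, giving −¼ ln(0.804) = 0.054539.
d = 0.095580 + 0.054539 = 0.150119.
Under a molecular clock d = 2μt, so t = d/(2μ) = 0.150119 / (2 × 0.012) = 6.25 Myr.

6.25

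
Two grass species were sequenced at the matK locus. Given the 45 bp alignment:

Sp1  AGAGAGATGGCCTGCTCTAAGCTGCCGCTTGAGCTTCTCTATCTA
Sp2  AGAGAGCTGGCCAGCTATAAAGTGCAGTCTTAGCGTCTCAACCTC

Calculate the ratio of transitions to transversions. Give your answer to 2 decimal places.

Transitions are A↔G and C↔T; transversions are all other mismatches.
Transitions: 4. Transversions: 9.
R = 4/9 = 0.444444… ≈ 0.44 (to 2 d.p.).

0.44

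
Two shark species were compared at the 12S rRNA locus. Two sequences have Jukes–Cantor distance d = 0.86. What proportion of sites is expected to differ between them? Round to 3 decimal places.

p = (3/4)(1 − e^(−4d/3)) = 0.75 × (1 − e^(-1.146667)) = 0.75 × (1 − 0.317694) = 0.511730.

0.512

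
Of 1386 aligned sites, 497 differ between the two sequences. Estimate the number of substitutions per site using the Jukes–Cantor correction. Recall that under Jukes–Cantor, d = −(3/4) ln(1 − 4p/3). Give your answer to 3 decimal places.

p = 497/1386 ≈ 0.358586.
d = −(3/4) ln(1 − 4p/3) = −0.75 ln(1 − 0.478115) = −0.75 ln(0.521885)
  = −0.75 × (-0.650308) = 0.487731 substitutions/site.

0.488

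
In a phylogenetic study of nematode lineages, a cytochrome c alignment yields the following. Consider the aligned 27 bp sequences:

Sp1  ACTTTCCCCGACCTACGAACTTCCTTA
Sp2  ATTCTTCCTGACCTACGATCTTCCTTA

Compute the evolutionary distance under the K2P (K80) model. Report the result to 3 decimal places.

Of 27 sites, 4 differences are transitions and 1 are transversions, so P = 4/27 ≈ 0.148148 and Q = 1/27 ≈ 0.037037.
Under the Kimura two-parameter model, d = −½ ln(1 − 2P − Q) − ¼ ln(1 − 2Q).
1 − 2P − Q = 0.666667, giving −½ ln(0.666667) = 0.202732.
1 − 2Q = 0.925926, giving −¼ ln(0.925926) = 0.019240.
d = 0.202732 + 0.019240 = 0.221972.

0.222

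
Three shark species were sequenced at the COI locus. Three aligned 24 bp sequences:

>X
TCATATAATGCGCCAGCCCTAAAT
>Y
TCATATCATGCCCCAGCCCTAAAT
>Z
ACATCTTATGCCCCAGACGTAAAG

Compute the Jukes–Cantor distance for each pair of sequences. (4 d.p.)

d(X,Y) = 0.0883, d(X,Z) = 0.3694, d(Y,Z) = 0.3041

X–Y: 2/24 sites differ → p ≈ 0.083333, d = −0.75 ln(1 − 0.111111) = 0.088337 ≈ 0.0883.
X–Z: 7/24 sites differ → p ≈ 0.291667, d = −0.75 ln(1 − 0.388889) = 0.369358 ≈ 0.3694.
Y–Z: 6/24 sites differ → p = 0.25, d = −0.75 ln(1 − 0.333333) = 0.304098 ≈ 0.3041.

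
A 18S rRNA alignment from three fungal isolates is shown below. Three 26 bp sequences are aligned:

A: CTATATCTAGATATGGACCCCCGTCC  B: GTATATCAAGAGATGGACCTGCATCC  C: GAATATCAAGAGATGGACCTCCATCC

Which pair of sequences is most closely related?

B and C

A–B: 6/26 differ, p = 0.231, d = 0.276.
A–C: 6/26 differ, p = 0.231, d = 0.276.
B–C: 2/26 differ, p = 0.077, d = 0.081.
The smallest distance is between B and C.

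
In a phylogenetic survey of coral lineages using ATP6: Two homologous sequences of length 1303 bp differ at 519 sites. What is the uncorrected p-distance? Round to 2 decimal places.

p = 519/1303 = 0.398311… ≈ 0.40 (to 2 d.p.).

0.40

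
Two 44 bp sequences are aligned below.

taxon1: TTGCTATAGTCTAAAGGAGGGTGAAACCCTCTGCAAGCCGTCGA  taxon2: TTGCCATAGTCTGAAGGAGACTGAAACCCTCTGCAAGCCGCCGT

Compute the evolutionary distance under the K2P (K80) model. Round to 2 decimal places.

Of 44 sites, 4 differences are transitions and 2 are transversions, so P = 4/44 ≈ 0.090909 and Q = 2/44 ≈ 0.045455.
Under the Kimura two-parameter model, d = −½ ln(1 − 2P − Q) − ¼ ln(1 − 2Q).
1 − 2P − Q = 0.772727, giving −½ ln(0.772727) = 0.128915.
1 − 2Q = 0.90909, giving −¼ ln(0.90909) = 0.023828.
d = 0.128915 + 0.023828 = 0.152743.

0.15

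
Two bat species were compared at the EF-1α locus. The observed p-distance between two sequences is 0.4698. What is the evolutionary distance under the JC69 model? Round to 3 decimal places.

d = −(3/4) ln(1 − 4p/3) = −0.75 ln(1 − 0.6264) = −0.75 ln(0.3736)
  = −0.75 × (-0.984570) = 0.738428 substitutions/site.

0.738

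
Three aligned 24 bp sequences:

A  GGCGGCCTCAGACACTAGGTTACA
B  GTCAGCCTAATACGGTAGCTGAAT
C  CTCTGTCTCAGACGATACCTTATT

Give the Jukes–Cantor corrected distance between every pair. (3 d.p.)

d(A,B) = 0.608, d(A,C) = 0.608, d(B,C) = 0.520

A–B: 10/24 sites differ → p ≈ 0.416667, d = −0.75 ln(1 − 0.555556) = 0.608198 ≈ 0.608.
A–C: 10/24 sites differ → p ≈ 0.416667, d = −0.75 ln(1 − 0.555556) = 0.608198 ≈ 0.608.
B–C: 9/24 sites differ → p = 0.375, d = −0.75 ln(1 − 0.5) = 0.519860 ≈ 0.520.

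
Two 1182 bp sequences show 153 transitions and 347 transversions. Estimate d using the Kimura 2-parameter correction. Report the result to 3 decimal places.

0.623

P = 153/1182 ≈ 0.129442 and Q = 347/1182 ≈ 0.29357.
Under the Kimura two-parameter model, d = −½ ln(1 − 2P − Q) − ¼ ln(1 − 2Q).
1 − 2P − Q = 0.447546, giving −½ ln(0.447546) = 0.401988.
1 − 2Q = 0.41286, giving −¼ ln(0.41286) = 0.221162.
d = 0.401988 + 0.221162 = 0.623150.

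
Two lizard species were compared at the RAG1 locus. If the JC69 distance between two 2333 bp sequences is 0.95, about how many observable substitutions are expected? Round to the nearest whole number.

Invert JC69: p = (3/4)(1 − e^(−4d/3)) = 0.75 × (1 − e^(-1.266667)) = 0.75 × (1 − 0.281769) = 0.538673.
Expected differing sites = pL ≈ 0.538673 × 2333 = 1256.724109 ≈ 1257.

1257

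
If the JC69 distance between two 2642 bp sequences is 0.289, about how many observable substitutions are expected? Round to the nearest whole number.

634

Invert JC69: p = (3/4)(1 − e^(−4d/3)) = 0.75 × (1 − e^(-0.385333)) = 0.75 × (1 − 0.680224) = 0.239832.
Expected differing sites = pL ≈ 0.239832 × 2642 = 633.636144 ≈ 634.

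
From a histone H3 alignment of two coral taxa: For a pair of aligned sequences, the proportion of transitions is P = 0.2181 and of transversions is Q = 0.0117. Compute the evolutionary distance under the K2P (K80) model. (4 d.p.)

0.3029

Under the Kimura two-parameter model, d = −½ ln(1 − 2P − Q) − ¼ ln(1 − 2Q).
1 − 2P − Q = 0.5521, giving −½ ln(0.5521) = 0.297013.
1 − 2Q = 0.9766, giving −¼ ln(0.9766) = 0.005920.
d = 0.297013 + 0.005920 = 0.302933.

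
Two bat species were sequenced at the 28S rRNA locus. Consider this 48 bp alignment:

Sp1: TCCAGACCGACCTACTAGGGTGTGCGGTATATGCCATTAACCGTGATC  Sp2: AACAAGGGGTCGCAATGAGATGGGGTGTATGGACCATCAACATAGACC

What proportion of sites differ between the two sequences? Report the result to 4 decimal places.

The sequences differ at 24 of 48 positions.
p = 24/48 = 0.5000.

0.5000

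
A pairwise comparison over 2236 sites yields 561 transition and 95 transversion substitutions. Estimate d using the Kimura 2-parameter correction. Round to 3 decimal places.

P = 561/2236 ≈ 0.250894 and Q = 95/2236 ≈ 0.042487.
Under the Kimura two-parameter model, d = −½ ln(1 − 2P − Q) − ¼ ln(1 − 2Q).
1 − 2P − Q = 0.455725, giving −½ ln(0.455725) = 0.392933.
1 − 2Q = 0.915026, giving −¼ ln(0.915026) = 0.022201.
d = 0.392933 + 0.022201 = 0.415134.

0.415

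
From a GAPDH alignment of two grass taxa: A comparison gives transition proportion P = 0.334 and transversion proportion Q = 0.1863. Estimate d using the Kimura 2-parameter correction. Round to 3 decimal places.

1.080

Under the Kimura two-parameter model, d = −½ ln(1 − 2P − Q) − ¼ ln(1 − 2Q).
1 − 2P − Q = 0.1457, giving −½ ln(0.1457) = 0.963103.
1 − 2Q = 0.6274, giving −¼ ln(0.6274) = 0.116543.
d = 0.963103 + 0.116543 = 1.079646.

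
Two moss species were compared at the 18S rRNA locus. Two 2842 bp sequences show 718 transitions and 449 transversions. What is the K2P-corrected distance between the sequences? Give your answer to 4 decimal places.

0.6392

P = 718/2842 ≈ 0.252639 and Q = 449/2842 ≈ 0.157987.
Under the Kimura two-parameter model, d = −½ ln(1 − 2P − Q) − ¼ ln(1 − 2Q).
1 − 2P − Q = 0.336735, giving −½ ln(0.336735) = 0.544230.
1 − 2Q = 0.684026, giving −¼ ln(0.684026) = 0.094940.
d = 0.544230 + 0.094940 = 0.639170.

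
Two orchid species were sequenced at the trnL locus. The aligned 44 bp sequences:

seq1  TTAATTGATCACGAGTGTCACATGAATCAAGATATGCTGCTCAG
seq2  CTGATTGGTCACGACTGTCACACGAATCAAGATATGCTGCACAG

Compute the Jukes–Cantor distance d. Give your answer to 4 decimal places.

The sequences differ at 6 of 44 sites (1, 3, 8, 15, 23, 41), so p = 6/44 ≈ 0.136364.
d = −(3/4) ln(1 − 4p/3) = −0.75 ln(1 − 0.181819) = −0.75 ln(0.818181)
  = −0.75 × (-0.200672) = 0.150504 substitutions/site.

0.1505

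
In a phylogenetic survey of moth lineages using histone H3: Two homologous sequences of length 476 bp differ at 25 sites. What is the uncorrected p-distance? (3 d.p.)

0.053

p = 25/476 = 0.052521… ≈ 0.053 (to 3 d.p.).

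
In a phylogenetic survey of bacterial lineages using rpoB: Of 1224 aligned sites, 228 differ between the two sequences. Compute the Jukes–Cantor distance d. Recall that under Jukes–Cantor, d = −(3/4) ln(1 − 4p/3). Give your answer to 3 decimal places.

0.214

p = 228/1224 ≈ 0.186275.
d = −(3/4) ln(1 − 4p/3) = −0.75 ln(1 − 0.248367) = −0.75 ln(0.751633)
  = −0.75 × (-0.285507) = 0.214130 substitutions/site.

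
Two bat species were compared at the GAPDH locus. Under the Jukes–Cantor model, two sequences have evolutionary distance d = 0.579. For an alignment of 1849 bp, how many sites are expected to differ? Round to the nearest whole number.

746

Invert JC69: p = (3/4)(1 − e^(−4d/3)) = 0.75 × (1 − e^(-0.772)) = 0.75 × (1 − 0.462088) = 0.403434.
Expected differing sites = pL ≈ 0.403434 × 1849 = 745.949466 ≈ 746.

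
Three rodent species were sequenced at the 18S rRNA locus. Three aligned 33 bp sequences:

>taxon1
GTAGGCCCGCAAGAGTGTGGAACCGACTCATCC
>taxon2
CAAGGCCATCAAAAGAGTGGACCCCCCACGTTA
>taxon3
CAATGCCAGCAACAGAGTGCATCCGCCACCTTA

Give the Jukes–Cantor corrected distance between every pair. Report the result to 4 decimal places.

d(taxon1,taxon2) = 0.5587, d(taxon1,taxon3) = 0.5587, d(taxon2,taxon3) = 0.2493

taxon1–taxon2: 13/33 sites differ → p ≈ 0.393939, d = −0.75 ln(1 − 0.525252) = 0.558728 ≈ 0.5587.
taxon1–taxon3: 13/33 sites differ → p ≈ 0.393939, d = −0.75 ln(1 − 0.525252) = 0.558728 ≈ 0.5587.
taxon2–taxon3: 7/33 sites differ → p ≈ 0.212121, d = −0.75 ln(1 − 0.282828) = 0.249330 ≈ 0.2493.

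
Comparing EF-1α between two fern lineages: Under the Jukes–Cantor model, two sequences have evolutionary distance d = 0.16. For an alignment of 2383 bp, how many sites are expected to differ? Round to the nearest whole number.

Invert JC69: p = (3/4)(1 − e^(−4d/3)) = 0.75 × (1 − e^(-0.213333)) = 0.75 × (1 − 0.807887) = 0.144085.
Expected differing sites = pL ≈ 0.144085 × 2383 = 343.354555 ≈ 343.

343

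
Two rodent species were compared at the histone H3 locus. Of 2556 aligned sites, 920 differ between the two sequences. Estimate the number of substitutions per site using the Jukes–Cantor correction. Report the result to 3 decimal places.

0.490

p = 920/2556 ≈ 0.359937.
d = −(3/4) ln(1 − 4p/3) = −0.75 ln(1 − 0.479916) = −0.75 ln(0.520084)
  = −0.75 × (-0.653765) = 0.490324 substitutions/site.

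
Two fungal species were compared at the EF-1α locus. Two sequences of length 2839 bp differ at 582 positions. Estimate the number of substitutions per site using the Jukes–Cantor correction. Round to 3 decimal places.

p = 582/2839 ≈ 0.205002.
d = −(3/4) ln(1 − 4p/3) = −0.75 ln(1 − 0.273336) = −0.75 ln(0.726664)
  = −0.75 × (-0.319291) = 0.239468 substitutions/site.

0.239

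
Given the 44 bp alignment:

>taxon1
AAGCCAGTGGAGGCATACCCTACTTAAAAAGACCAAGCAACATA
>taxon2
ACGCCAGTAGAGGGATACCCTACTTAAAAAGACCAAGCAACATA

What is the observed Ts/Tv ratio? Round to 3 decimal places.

0.500

Transitions are A↔G and C↔T; transversions are all other mismatches.
Transitions: 1. Transversions: 2.
R = 1/2 = 0.500.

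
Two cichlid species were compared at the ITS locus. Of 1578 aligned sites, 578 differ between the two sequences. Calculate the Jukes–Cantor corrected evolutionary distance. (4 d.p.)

p = 578/1578 ≈ 0.366286.
d = −(3/4) ln(1 − 4p/3) = −0.75 ln(1 − 0.488381) = −0.75 ln(0.511619)
  = −0.75 × (-0.670175) = 0.502631 substitutions/site.

0.5026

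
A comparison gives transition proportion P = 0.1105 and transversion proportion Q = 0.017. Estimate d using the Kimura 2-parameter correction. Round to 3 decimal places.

0.145

Under the Kimura two-parameter model, d = −½ ln(1 − 2P − Q) − ¼ ln(1 − 2Q).
1 − 2P − Q = 0.762, giving −½ ln(0.762) = 0.135904.
1 − 2Q = 0.966, giving −¼ ln(0.966) = 0.008648.
d = 0.135904 + 0.008648 = 0.144552.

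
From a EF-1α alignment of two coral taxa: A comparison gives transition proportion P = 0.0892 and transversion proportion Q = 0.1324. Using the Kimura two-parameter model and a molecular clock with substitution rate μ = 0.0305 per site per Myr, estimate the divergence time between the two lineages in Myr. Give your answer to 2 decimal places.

4.31

Under the Kimura two-parameter model, d = −½ ln(1 − 2P − Q) − ¼ ln(1 − 2Q).
1 − 2P − Q = 0.6892, giving −½ ln(0.6892) = 0.186112.
1 − 2Q = 0.7352, giving −¼ ln(0.7352) = 0.076903.
d = 0.186112 + 0.076903 = 0.263015.
Under a molecular clock d = 2μt, so t = d/(2μ) = 0.263015 / (2 × 0.0305) = 4.31 Myr.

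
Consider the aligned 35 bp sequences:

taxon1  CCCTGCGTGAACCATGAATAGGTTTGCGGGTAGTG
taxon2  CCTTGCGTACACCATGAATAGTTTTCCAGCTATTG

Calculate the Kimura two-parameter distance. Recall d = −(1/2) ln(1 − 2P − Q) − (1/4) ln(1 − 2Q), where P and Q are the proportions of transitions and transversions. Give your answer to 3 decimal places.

Of 35 sites, 3 differences are transitions and 5 are transversions, so P = 3/35 ≈ 0.085714 and Q = 5/35 ≈ 0.142857.
Under the Kimura two-parameter model, d = −½ ln(1 − 2P − Q) − ¼ ln(1 − 2Q).
1 − 2P − Q = 0.685715, giving −½ ln(0.685715) = 0.188647.
1 − 2Q = 0.714286, giving −¼ ln(0.714286) = 0.084118.
d = 0.188647 + 0.084118 = 0.272765.

0.273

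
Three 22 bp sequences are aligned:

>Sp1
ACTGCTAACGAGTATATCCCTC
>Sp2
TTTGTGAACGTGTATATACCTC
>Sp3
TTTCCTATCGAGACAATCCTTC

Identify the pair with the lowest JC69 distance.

Sp1–Sp2: 6/22 differ, p = 0.273, d = 0.339.
Sp1–Sp3: 8/22 differ, p = 0.364, d = 0.497.
Sp2–Sp3: 10/22 differ, p = 0.455, d = 0.699.
The smallest distance is between Sp1 and Sp2.

Sp1 and Sp2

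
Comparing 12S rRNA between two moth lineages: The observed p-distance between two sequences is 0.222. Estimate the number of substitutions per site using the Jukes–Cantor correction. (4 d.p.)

d = −(3/4) ln(1 − 4p/3) = −0.75 ln(1 − 0.296) = −0.75 ln(0.704)
  = −0.75 × (-0.350977) = 0.263233 substitutions/site.

0.2632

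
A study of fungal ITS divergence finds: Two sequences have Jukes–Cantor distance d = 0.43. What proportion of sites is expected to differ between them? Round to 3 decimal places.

p = (3/4)(1 − e^(−4d/3)) = 0.75 × (1 − e^(-0.573333)) = 0.75 × (1 − 0.563644) = 0.327267.

0.327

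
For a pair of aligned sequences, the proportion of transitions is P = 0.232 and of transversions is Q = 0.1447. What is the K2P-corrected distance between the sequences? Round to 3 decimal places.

0.555

Under the Kimura two-parameter model, d = −½ ln(1 − 2P − Q) − ¼ ln(1 − 2Q).
1 − 2P − Q = 0.3913, giving −½ ln(0.3913) = 0.469140.
1 − 2Q = 0.7106, giving −¼ ln(0.7106) = 0.085411.
d = 0.469140 + 0.085411 = 0.554551.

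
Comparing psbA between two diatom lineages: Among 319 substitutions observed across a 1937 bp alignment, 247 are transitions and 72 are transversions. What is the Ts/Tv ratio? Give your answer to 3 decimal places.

R = 247/72 = 3.430555… ≈ 3.431 (to 3 d.p.).

3.431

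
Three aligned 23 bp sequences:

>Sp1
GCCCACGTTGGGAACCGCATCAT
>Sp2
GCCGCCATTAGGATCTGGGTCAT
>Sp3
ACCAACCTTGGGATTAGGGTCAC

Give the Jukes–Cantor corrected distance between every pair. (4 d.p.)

d(Sp1,Sp2) = 0.4674, d(Sp1,Sp3) = 0.5532, d(Sp2,Sp3) = 0.4674

Sp1–Sp2: 8/23 sites differ → p ≈ 0.347826, d = −0.75 ln(1 − 0.463768) = 0.467391 ≈ 0.4674.
Sp1–Sp3: 9/23 sites differ → p ≈ 0.391304, d = −0.75 ln(1 − 0.521739) = 0.553199 ≈ 0.5532.
Sp2–Sp3: 8/23 sites differ → p ≈ 0.347826, d = −0.75 ln(1 − 0.463768) = 0.467391 ≈ 0.4674.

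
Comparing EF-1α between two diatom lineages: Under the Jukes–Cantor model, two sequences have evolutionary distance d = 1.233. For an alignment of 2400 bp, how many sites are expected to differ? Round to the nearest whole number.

1452

Invert JC69: p = (3/4)(1 − e^(−4d/3)) = 0.75 × (1 − e^(-1.644)) = 0.75 × (1 − 0.193206) = 0.605096.
Expected differing sites = pL ≈ 0.605096 × 2400 = 1452.2304 ≈ 1452.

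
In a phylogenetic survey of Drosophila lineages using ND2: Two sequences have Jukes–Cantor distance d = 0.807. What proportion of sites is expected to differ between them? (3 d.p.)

0.494

p = (3/4)(1 − e^(−4d/3)) = 0.75 × (1 − e^(-1.076)) = 0.75 × (1 − 0.340957) = 0.494282.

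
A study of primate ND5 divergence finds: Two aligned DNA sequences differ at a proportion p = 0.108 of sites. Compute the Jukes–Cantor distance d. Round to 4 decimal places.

d = −(3/4) ln(1 − 4p/3) = −0.75 ln(1 − 0.144) = −0.75 ln(0.856)
  = −0.75 × (-0.155485) = 0.116614 substitutions/site.

0.1166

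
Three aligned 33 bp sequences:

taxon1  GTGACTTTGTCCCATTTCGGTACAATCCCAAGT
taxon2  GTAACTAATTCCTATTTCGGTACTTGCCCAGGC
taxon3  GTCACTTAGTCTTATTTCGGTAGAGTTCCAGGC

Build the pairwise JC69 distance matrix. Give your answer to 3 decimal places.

d(taxon1,taxon2) = 0.388, d(taxon1,taxon3) = 0.339, d(taxon2,taxon3) = 0.339

taxon1–taxon2: 10/33 sites differ → p ≈ 0.30303, d = −0.75 ln(1 − 0.40404) = 0.388186 ≈ 0.388.
taxon1–taxon3: 9/33 sites differ → p ≈ 0.272727, d = −0.75 ln(1 − 0.363636) = 0.338988 ≈ 0.339.
taxon2–taxon3: 9/33 sites differ → p ≈ 0.272727, d = −0.75 ln(1 − 0.363636) = 0.338988 ≈ 0.339.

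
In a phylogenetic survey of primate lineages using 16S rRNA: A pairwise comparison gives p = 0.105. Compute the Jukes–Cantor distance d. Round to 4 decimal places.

d = −(3/4) ln(1 − 4p/3) = −0.75 ln(1 − 0.14) = −0.75 ln(0.86)
  = −0.75 × (-0.150823) = 0.113117 substitutions/site.

0.1131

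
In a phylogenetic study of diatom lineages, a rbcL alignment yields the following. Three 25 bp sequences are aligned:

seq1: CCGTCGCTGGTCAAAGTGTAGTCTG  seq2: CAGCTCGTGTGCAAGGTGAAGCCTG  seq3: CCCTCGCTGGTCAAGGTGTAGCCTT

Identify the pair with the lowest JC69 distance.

seq1–seq2: 10/25 differ, p = 0.400, d = 0.572.
seq1–seq3: 4/25 differ, p = 0.160, d = 0.180.
seq2–seq3: 10/25 differ, p = 0.400, d = 0.572.
The smallest distance is between seq1 and seq3.

seq1 and seq3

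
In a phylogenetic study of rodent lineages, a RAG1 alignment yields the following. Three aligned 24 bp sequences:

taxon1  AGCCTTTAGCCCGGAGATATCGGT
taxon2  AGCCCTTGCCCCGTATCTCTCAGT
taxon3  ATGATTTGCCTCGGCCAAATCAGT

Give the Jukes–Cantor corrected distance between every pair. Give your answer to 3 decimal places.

d(taxon1,taxon2) = 0.441, d(taxon1,taxon3) = 0.608, d(taxon2,taxon3) = 0.708

taxon1–taxon2: 8/24 sites differ → p ≈ 0.333333, d = −0.75 ln(1 − 0.444444) = 0.440839 ≈ 0.441.
taxon1–taxon3: 10/24 sites differ → p ≈ 0.416667, d = −0.75 ln(1 − 0.555556) = 0.608198 ≈ 0.608.
taxon2–taxon3: 11/24 sites differ → p ≈ 0.458333, d = −0.75 ln(1 − 0.611111) = 0.708346 ≈ 0.708.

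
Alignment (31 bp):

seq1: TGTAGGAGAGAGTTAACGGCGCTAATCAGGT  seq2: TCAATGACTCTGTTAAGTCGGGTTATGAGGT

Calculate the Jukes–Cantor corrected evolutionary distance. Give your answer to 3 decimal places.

0.691

The sequences differ at 14 of 31 sites, so p = 14/31 ≈ 0.451613.
d = −(3/4) ln(1 − 4p/3) = −0.75 ln(1 − 0.602151) = −0.75 ln(0.397849)
  = −0.75 × (-0.921683) = 0.691262 substitutions/site.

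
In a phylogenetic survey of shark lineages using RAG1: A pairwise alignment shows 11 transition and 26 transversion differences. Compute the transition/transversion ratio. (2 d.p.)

R = 11/26 = 0.423076… ≈ 0.42 (to 2 d.p.).

0.42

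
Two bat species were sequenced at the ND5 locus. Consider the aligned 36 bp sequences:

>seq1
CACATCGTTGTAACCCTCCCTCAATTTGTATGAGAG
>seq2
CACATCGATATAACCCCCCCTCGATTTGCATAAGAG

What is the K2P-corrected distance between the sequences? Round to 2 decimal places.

Of 36 sites, 5 differences are transitions and 1 are transversions, so P = 5/36 ≈ 0.138889 and Q = 1/36 ≈ 0.027778.
Under the Kimura two-parameter model, d = −½ ln(1 − 2P − Q) − ¼ ln(1 − 2Q).
1 − 2P − Q = 0.694444, giving −½ ln(0.694444) = 0.182322.
1 − 2Q = 0.944444, giving −¼ ln(0.944444) = 0.014290.
d = 0.182322 + 0.014290 = 0.196612.

0.20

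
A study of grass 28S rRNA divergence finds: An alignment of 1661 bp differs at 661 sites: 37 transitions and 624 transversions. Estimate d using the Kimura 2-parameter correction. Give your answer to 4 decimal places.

0.6205

P = 37/1661 ≈ 0.022276 and Q = 624/1661 ≈ 0.375677.
Under the Kimura two-parameter model, d = −½ ln(1 − 2P − Q) − ¼ ln(1 − 2Q).
1 − 2P − Q = 0.579771, giving −½ ln(0.579771) = 0.272561.
1 − 2Q = 0.248646, giving −¼ ln(0.248646) = 0.347931.
d = 0.272561 + 0.347931 = 0.620492.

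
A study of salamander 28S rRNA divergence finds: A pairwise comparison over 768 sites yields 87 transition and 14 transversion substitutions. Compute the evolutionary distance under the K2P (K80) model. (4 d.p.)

0.1497

P = 87/768 ≈ 0.113281 and Q = 14/768 ≈ 0.018229.
Under the Kimura two-parameter model, d = −½ ln(1 − 2P − Q) − ¼ ln(1 − 2Q).
1 − 2P − Q = 0.755209, giving −½ ln(0.755209) = 0.140380.
1 − 2Q = 0.963542, giving −¼ ln(0.963542) = 0.009285.
d = 0.140380 + 0.009285 = 0.149665.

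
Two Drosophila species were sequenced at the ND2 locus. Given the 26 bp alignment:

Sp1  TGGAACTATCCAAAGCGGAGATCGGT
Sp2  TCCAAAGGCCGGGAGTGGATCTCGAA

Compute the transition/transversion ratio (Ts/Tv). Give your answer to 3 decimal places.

Transitions are A↔G and C↔T; transversions are all other mismatches.
Transitions: 6. Transversions: 8.
R = 6/8 = 0.750.

0.750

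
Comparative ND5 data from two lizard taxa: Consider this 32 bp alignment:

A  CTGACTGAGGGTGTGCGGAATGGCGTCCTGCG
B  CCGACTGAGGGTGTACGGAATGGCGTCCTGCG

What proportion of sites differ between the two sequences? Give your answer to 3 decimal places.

The sequences differ at 2 of 32 positions (sites 2, 15).
p = 2/32 = 0.0625 ≈ 0.063 (to 3 d.p.).

0.063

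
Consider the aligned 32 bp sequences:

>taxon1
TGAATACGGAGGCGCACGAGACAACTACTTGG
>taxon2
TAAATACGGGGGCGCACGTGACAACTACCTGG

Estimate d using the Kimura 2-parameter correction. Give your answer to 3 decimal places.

0.140

Of 32 sites, 3 differences are transitions and 1 are transversions, so P = 3/32 = 0.09375 and Q = 1/32 = 0.03125.
Under the Kimura two-parameter model, d = −½ ln(1 − 2P − Q) − ¼ ln(1 − 2Q).
1 − 2P − Q = 0.78125, giving −½ ln(0.78125) = 0.123430.
1 − 2Q = 0.9375, giving −¼ ln(0.9375) = 0.016135.
d = 0.123430 + 0.016135 = 0.139565.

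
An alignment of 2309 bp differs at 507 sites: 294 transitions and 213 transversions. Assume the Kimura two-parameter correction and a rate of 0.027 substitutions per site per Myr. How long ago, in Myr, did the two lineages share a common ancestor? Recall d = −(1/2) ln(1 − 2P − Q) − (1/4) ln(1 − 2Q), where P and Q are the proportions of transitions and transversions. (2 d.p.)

P = 294/2309 ≈ 0.127328 and Q = 213/2309 ≈ 0.092248.
Under the Kimura two-parameter model, d = −½ ln(1 − 2P − Q) − ¼ ln(1 − 2Q).
1 − 2P − Q = 0.653096, giving −½ ln(0.653096) = 0.213016.
1 − 2Q = 0.815504, giving −¼ ln(0.815504) = 0.050987.
d = 0.213016 + 0.050987 = 0.264003.
Under a molecular clock d = 2μt, so t = d/(2μ) = 0.264003 / (2 × 0.027) = 4.89 Myr.

4.89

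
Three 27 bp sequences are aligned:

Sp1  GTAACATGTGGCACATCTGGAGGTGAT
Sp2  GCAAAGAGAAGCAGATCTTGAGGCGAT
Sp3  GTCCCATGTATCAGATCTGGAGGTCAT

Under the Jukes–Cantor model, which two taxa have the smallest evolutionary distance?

Sp1 and Sp3

Sp1–Sp2: 9/27 differ, p = 0.333, d = 0.441.
Sp1–Sp3: 6/27 differ, p = 0.222, d = 0.264.
Sp2–Sp3: 11/27 differ, p = 0.407, d = 0.588.
The smallest distance is between Sp1 and Sp3.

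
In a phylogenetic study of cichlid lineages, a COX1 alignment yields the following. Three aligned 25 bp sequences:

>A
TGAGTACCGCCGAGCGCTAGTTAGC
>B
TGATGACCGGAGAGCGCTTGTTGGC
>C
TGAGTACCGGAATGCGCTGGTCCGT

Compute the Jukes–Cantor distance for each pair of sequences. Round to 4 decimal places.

d(A,B) = 0.2892, d(A,C) = 0.4172, d(B,C) = 0.4172

A–B: 6/25 sites differ → p = 0.24, d = −0.75 ln(1 − 0.32) = 0.289247 ≈ 0.2892.
A–C: 8/25 sites differ → p = 0.32, d = −0.75 ln(1 − 0.426667) = 0.417216 ≈ 0.4172.
B–C: 8/25 sites differ → p = 0.32, d = −0.75 ln(1 − 0.426667) = 0.417216 ≈ 0.4172.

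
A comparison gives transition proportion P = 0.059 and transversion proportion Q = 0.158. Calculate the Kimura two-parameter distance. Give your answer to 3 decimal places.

0.256

Under the Kimura two-parameter model, d = −½ ln(1 − 2P − Q) − ¼ ln(1 − 2Q).
1 − 2P − Q = 0.724, giving −½ ln(0.724) = 0.161482.
1 − 2Q = 0.684, giving −¼ ln(0.684) = 0.094949.
d = 0.161482 + 0.094949 = 0.256431.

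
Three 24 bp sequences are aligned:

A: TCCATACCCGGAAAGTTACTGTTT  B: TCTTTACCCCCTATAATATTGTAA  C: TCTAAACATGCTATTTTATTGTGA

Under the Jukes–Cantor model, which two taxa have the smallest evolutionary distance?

B and C

A–B: 11/24 differ, p = 0.458, d = 0.708.
A–C: 11/24 differ, p = 0.458, d = 0.708.
B–C: 8/24 differ, p = 0.333, d = 0.441.
The smallest distance is between B and C.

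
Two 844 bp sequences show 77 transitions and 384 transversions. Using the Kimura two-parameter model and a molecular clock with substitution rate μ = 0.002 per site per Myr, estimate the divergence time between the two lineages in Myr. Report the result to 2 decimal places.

277.28

P = 77/844 ≈ 0.091232 and Q = 384/844 ≈ 0.454976.
Under the Kimura two-parameter model, d = −½ ln(1 − 2P − Q) − ¼ ln(1 − 2Q).
1 − 2P − Q = 0.36256, giving −½ ln(0.36256) = 0.507283.
1 − 2Q = 0.090048, giving −¼ ln(0.090048) = 0.601853.
d = 0.507283 + 0.601853 = 1.109136.
Under a molecular clock d = 2μt, so t = d/(2μ) = 1.109136 / (2 × 0.002) = 277.28 Myr.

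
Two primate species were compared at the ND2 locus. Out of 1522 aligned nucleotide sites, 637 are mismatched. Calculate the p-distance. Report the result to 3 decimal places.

0.419

p = 637/1522 = 0.418528… ≈ 0.419 (to 3 d.p.).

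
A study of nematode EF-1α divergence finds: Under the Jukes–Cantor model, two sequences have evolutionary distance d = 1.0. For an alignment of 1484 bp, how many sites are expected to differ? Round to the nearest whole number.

820

Invert JC69: p = (3/4)(1 − e^(−4d/3)) = 0.75 × (1 − e^(-1.333333)) = 0.75 × (1 − 0.263597) = 0.552302.
Expected differing sites = pL ≈ 0.552302 × 1484 = 819.616168 ≈ 820.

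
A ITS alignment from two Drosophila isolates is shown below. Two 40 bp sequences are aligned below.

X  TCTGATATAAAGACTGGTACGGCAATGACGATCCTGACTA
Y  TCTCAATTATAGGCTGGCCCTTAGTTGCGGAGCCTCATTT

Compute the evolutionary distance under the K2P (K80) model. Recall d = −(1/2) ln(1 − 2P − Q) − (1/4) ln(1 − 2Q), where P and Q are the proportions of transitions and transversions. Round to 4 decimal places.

0.7002

Of 40 sites, 4 differences are transitions and 14 are transversions, so P = 4/40 = 0.1 and Q = 14/40 = 0.35.
Under the Kimura two-parameter model, d = −½ ln(1 − 2P − Q) − ¼ ln(1 − 2Q).
1 − 2P − Q = 0.45, giving −½ ln(0.45) = 0.399254.
1 − 2Q = 0.3, giving −¼ ln(0.3) = 0.300993.
d = 0.399254 + 0.300993 = 0.700247.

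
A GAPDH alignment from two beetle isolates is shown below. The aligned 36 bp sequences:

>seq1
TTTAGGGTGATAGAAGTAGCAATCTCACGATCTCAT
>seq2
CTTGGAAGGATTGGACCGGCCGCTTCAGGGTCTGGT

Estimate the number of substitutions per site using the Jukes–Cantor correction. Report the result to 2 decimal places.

The sequences differ at 18 of 36 sites, so p = 18/36 = 0.5.
d = −(3/4) ln(1 − 4p/3) = −0.75 ln(1 − 0.666667) = −0.75 ln(0.333333)
  = −0.75 × (-1.098613) = 0.823960 substitutions/site.

0.82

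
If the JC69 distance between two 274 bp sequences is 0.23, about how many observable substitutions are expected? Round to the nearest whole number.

54

Invert JC69: p = (3/4)(1 − e^(−4d/3)) = 0.75 × (1 − e^(-0.306667)) = 0.75 × (1 − 0.735896) = 0.198078.
Expected differing sites = pL ≈ 0.198078 × 274 = 54.273372 ≈ 54.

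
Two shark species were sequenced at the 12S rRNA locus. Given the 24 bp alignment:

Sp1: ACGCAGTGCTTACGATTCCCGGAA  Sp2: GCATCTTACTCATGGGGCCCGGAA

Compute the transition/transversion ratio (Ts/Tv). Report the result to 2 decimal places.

1.75

Transitions are A↔G and C↔T; transversions are all other mismatches.
Transitions: 7. Transversions: 4.
R = 7/4 = 1.75.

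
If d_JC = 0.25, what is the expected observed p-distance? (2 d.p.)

0.21

p = (3/4)(1 − e^(−4d/3)) = 0.75 × (1 − e^(-0.333333)) = 0.75 × (1 − 0.716532) = 0.212601.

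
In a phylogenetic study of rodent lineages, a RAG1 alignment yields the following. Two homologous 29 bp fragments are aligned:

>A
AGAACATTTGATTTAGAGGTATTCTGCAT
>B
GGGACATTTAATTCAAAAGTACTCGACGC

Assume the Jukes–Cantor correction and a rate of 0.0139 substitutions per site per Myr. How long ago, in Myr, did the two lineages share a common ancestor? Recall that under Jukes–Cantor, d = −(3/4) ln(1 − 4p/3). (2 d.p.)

19.01

The sequences differ at 11 of 29 sites, so p = 11/29 ≈ 0.37931.
d = −(3/4) ln(1 − 4p/3) = −0.75 ln(1 − 0.505747) = −0.75 ln(0.494253)
  = −0.75 × (-0.704708) = 0.528531 substitutions/site.
Under a molecular clock d = 2μt, so t = d/(2μ) = 0.528531 / (2 × 0.0139) = 19.01 Myr.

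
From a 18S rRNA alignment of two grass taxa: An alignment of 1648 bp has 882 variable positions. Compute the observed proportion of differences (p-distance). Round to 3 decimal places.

p = 882/1648 = 0.535194… ≈ 0.535 (to 3 d.p.).

0.535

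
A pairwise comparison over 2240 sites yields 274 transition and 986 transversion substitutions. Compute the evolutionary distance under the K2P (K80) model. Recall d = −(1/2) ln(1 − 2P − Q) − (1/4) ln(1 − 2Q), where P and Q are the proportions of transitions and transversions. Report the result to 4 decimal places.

P = 274/2240 ≈ 0.122321 and Q = 986/2240 ≈ 0.440179.
Under the Kimura two-parameter model, d = −½ ln(1 − 2P − Q) − ¼ ln(1 − 2Q).
1 − 2P − Q = 0.315179, giving −½ ln(0.315179) = 0.577307.
1 − 2Q = 0.119642, giving −¼ ln(0.119642) = 0.530813.
d = 0.577307 + 0.530813 = 1.108120.

1.1081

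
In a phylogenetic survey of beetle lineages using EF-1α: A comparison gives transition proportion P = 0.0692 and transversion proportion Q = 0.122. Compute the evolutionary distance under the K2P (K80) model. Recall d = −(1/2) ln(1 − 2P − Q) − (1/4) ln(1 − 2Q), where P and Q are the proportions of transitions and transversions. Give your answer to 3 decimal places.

Under the Kimura two-parameter model, d = −½ ln(1 − 2P − Q) − ¼ ln(1 − 2Q).
1 − 2P − Q = 0.7396, giving −½ ln(0.7396) = 0.150823.
1 − 2Q = 0.756, giving −¼ ln(0.756) = 0.069928.
d = 0.150823 + 0.069928 = 0.220751.

0.221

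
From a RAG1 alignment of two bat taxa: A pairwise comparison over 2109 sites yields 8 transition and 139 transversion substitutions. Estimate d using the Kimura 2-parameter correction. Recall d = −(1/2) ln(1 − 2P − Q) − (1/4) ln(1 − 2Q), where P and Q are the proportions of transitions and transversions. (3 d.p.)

0.074

P = 8/2109 ≈ 0.003793 and Q = 139/2109 ≈ 0.065908.
Under the Kimura two-parameter model, d = −½ ln(1 − 2P − Q) − ¼ ln(1 − 2Q).
1 − 2P − Q = 0.926506, giving −½ ln(0.926506) = 0.038167.
1 − 2Q = 0.868184, giving −¼ ln(0.868184) = 0.035338.
d = 0.038167 + 0.035338 = 0.073505.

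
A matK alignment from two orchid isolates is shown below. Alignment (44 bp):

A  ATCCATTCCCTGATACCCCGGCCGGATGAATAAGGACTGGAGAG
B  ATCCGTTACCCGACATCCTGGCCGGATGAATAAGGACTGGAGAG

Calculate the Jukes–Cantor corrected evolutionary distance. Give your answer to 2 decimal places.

The sequences differ at 6 of 44 sites (5, 8, 11, 14, 16, 19), so p = 6/44 ≈ 0.136364.
d = −(3/4) ln(1 − 4p/3) = −0.75 ln(1 − 0.181819) = −0.75 ln(0.818181)
  = −0.75 × (-0.200672) = 0.150504 substitutions/site.

0.15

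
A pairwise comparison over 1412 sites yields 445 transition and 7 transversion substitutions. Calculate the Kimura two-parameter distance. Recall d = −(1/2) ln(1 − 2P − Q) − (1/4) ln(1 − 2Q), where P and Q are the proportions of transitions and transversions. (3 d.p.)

0.507

P = 445/1412 ≈ 0.315156 and Q = 7/1412 ≈ 0.004958.
Under the Kimura two-parameter model, d = −½ ln(1 − 2P − Q) − ¼ ln(1 − 2Q).
1 − 2P − Q = 0.36473, giving −½ ln(0.36473) = 0.504299.
1 − 2Q = 0.990084, giving −¼ ln(0.990084) = 0.002491.
d = 0.504299 + 0.002491 = 0.506790.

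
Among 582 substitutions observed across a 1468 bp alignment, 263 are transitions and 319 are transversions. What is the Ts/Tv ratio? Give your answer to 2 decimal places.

0.82

R = 263/319 = 0.824451… ≈ 0.82 (to 2 d.p.).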